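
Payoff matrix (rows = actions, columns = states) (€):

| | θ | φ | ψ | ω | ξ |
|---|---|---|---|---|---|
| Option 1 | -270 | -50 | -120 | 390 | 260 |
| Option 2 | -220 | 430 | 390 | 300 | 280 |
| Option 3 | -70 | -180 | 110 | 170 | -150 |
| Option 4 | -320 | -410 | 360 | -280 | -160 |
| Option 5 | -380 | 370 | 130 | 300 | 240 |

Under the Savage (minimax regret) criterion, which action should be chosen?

Column bests: θ=-70, φ=430, ψ=390, ω=390, ξ=280.
Option 1 regrets: 200, 480, 510, 0, 20 → max 510
Option 2 regrets: 150, 0, 0, 90, 0 → max 150
Option 3 regrets: 0, 610, 280, 220, 430 → max 610
Option 4 regrets: 250, 840, 30, 670, 440 → max 840
Option 5 regrets: 310, 60, 260, 90, 40 → max 310
Smallest max regret = 150 → Option 2.

Option 2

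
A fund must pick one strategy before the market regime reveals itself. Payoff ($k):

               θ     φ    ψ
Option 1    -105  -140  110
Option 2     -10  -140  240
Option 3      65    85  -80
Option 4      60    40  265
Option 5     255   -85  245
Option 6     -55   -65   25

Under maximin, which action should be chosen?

Option 4

Row minima: Option 1=-140, Option 2=-140, Option 3=-80, Option 4=40, Option 5=-85, Option 6=-65
Best worst-case = 40 → Option 4.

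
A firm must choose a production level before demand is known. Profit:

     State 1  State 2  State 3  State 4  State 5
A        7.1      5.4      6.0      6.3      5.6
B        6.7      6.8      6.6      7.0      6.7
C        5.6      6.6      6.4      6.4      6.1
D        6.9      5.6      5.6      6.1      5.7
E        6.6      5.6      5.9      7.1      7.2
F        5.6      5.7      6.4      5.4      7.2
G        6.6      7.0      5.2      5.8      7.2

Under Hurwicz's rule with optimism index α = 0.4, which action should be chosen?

B

A: 0.4·7.1 + 0.6·5.4 = 6.08
B: 0.4·7.0 + 0.6·6.6 = 6.76
C: 0.4·6.6 + 0.6·5.6 = 6
D: 0.4·6.9 + 0.6·5.6 = 6.12
E: 0.4·7.2 + 0.6·5.6 = 6.24
F: 0.4·7.2 + 0.6·5.4 = 6.12
G: 0.4·7.2 + 0.6·5.2 = 6
Highest Hurwicz score = 6.76 → B.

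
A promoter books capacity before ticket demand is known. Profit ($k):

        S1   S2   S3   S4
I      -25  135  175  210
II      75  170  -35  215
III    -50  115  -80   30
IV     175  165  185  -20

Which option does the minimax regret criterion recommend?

Column bests: S1=175, S2=170, S3=185, S4=215.
I regrets: 200, 35, 10, 5 → max 200
II regrets: 100, 0, 220, 0 → max 220
III regrets: 225, 55, 265, 185 → max 265
IV regrets: 0, 5, 0, 235 → max 235
Smallest max regret = 200 → I.

I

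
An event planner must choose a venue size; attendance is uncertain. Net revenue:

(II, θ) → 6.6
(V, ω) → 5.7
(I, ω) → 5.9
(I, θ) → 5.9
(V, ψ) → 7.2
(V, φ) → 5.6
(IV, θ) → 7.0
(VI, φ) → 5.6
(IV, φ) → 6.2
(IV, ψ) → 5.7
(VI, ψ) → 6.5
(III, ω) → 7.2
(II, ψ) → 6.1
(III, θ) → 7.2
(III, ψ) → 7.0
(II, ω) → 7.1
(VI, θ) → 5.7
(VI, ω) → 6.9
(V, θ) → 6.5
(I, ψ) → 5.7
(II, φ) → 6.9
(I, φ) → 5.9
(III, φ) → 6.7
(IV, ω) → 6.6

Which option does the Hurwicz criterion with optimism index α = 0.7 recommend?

III

I: 0.7·5.9 + 0.3·5.7 = 5.84
II: 0.7·7.1 + 0.3·6.1 = 6.8
III: 0.7·7.2 + 0.3·6.7 = 7.05
IV: 0.7·7.0 + 0.3·5.7 = 6.61
V: 0.7·7.2 + 0.3·5.6 = 6.72
VI: 0.7·6.9 + 0.3·5.6 = 6.51
Highest Hurwicz score = 7.05 → III.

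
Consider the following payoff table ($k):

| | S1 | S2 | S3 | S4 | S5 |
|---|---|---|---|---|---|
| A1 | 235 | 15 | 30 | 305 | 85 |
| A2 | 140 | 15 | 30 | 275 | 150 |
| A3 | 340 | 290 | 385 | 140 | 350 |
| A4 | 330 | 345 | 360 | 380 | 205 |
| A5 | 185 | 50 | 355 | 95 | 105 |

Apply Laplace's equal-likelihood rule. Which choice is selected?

A4

Row averages: A1=134, A2=122, A3=301, A4=324, A5=158
Highest average = 324 → A4.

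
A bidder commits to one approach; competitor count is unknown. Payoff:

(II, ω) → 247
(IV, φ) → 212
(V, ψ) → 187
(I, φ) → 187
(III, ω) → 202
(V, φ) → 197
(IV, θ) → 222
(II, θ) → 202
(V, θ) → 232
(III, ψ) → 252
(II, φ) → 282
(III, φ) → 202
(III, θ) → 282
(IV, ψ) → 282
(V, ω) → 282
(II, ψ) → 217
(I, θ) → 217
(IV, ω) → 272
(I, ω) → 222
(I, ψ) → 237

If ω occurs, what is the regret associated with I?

Best payoff under ω is 282.
Regret = 282 − 222 = 60.

60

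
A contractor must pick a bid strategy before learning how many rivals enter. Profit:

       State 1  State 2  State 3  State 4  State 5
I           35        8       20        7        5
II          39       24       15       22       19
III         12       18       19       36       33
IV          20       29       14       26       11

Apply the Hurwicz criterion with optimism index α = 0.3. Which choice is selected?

II

I: 0.3·35 + 0.7·5 = 14
II: 0.3·39 + 0.7·15 = 22.2
III: 0.3·36 + 0.7·12 = 19.2
IV: 0.3·29 + 0.7·11 = 16.4
Highest Hurwicz score = 22.2 → II.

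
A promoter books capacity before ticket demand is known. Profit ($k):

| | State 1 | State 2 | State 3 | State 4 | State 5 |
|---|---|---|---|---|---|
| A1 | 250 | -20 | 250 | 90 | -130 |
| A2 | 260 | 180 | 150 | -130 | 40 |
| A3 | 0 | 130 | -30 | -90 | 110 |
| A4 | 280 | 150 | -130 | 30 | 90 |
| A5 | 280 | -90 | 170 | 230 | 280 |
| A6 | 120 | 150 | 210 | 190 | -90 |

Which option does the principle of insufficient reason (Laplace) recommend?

A5

Row averages: A1=88, A2=100, A3=24, A4=84, A5=174, A6=116
Highest average = 174 → A5.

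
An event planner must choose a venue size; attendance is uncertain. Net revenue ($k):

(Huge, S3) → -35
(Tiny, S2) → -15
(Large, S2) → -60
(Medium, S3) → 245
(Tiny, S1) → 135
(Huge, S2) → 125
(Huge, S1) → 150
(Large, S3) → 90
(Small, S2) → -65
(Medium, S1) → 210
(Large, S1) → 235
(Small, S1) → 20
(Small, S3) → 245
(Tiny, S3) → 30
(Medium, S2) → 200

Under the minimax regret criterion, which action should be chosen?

Column bests: S1=235, S2=200, S3=245.
Tiny regrets: 100, 215, 215 → max 215
Small regrets: 215, 265, 0 → max 265
Medium regrets: 25, 0, 0 → max 25
Large regrets: 0, 260, 155 → max 260
Huge regrets: 85, 75, 280 → max 280
Smallest max regret = 25 → Medium.

Medium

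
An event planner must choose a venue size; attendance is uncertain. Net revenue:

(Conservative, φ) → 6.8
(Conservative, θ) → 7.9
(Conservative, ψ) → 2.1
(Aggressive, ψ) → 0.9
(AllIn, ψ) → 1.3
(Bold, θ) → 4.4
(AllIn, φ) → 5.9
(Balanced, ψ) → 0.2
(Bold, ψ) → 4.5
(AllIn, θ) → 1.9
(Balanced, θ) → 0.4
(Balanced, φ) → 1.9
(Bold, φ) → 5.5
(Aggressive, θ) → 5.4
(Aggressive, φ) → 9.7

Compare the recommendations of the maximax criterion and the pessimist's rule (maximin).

maximax → Aggressive; maximin → Bold (disagree)

Row maxima: Conservative=7.9, Balanced=1.9, Aggressive=9.7, Bold=5.5, AllIn=5.9
Best best-case = 9.7 → Aggressive.
Row minima: Conservative=2.1, Balanced=0.2, Aggressive=0.9, Bold=4.4, AllIn=1.3
Best worst-case = 4.4 → Bold.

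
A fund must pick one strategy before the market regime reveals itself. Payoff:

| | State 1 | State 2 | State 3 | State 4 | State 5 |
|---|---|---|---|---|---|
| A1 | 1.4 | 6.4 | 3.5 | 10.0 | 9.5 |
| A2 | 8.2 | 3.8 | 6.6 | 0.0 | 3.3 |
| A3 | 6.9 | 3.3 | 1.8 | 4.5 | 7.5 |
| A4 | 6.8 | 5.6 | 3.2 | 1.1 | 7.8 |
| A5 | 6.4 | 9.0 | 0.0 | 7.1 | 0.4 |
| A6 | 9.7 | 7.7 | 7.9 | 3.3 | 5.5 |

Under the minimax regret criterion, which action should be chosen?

A3

Column bests: State 1=9.7, State 2=9.0, State 3=7.9, State 4=10.0, State 5=9.5.
A1 regrets: 8.3, 2.6, 4.4, 0.0, 0.0 → max 8.3
A2 regrets: 1.5, 5.2, 1.3, 10.0, 6.2 → max 10.0
A3 regrets: 2.8, 5.7, 6.1, 5.5, 2.0 → max 6.1
A4 regrets: 2.9, 3.4, 4.7, 8.9, 1.7 → max 8.9
A5 regrets: 3.3, 0.0, 7.9, 2.9, 9.1 → max 9.1
A6 regrets: 0.0, 1.3, 0.0, 6.7, 4.0 → max 6.7
Smallest max regret = 6.1 → A3.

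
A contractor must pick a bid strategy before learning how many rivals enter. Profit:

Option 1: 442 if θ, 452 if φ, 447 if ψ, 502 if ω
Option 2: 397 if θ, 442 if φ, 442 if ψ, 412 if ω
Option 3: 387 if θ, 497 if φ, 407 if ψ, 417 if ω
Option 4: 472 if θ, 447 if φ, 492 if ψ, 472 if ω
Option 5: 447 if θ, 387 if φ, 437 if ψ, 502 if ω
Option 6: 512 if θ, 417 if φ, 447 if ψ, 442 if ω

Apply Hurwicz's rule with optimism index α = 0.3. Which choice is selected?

Option 4

Option 1: 0.3·502 + 0.7·442 = 460
Option 2: 0.3·442 + 0.7·397 = 410.5
Option 3: 0.3·497 + 0.7·387 = 420
Option 4: 0.3·492 + 0.7·447 = 460.5
Option 5: 0.3·502 + 0.7·387 = 421.5
Option 6: 0.3·512 + 0.7·417 = 445.5
Highest Hurwicz score = 460.5 → Option 4.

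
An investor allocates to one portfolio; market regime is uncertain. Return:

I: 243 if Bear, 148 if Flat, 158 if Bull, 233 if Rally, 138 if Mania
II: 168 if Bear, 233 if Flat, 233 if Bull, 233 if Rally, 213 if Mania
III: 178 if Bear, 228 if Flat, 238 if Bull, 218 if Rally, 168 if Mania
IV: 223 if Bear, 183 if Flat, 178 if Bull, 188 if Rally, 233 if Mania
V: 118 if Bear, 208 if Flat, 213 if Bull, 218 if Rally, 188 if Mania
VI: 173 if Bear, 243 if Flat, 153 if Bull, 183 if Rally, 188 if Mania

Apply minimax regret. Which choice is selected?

Column bests: Bear=243, Flat=243, Bull=238, Rally=233, Mania=233.
I regrets: 0, 95, 80, 0, 95 → max 95
II regrets: 75, 10, 5, 0, 20 → max 75
III regrets: 65, 15, 0, 15, 65 → max 65
IV regrets: 20, 60, 60, 45, 0 → max 60
V regrets: 125, 35, 25, 15, 45 → max 125
VI regrets: 70, 0, 85, 50, 45 → max 85
Smallest max regret = 60 → IV.

IV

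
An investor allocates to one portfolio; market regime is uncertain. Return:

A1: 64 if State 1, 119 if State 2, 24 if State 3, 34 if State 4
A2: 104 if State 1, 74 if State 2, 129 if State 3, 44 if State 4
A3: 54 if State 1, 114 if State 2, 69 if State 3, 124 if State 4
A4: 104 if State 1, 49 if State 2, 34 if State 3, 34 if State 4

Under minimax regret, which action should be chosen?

Column bests: State 1=104, State 2=119, State 3=129, State 4=124.
A1 regrets: 40, 0, 105, 90 → max 105
A2 regrets: 0, 45, 0, 80 → max 80
A3 regrets: 50, 5, 60, 0 → max 60
A4 regrets: 0, 70, 95, 90 → max 95
Smallest max regret = 60 → A3.

A3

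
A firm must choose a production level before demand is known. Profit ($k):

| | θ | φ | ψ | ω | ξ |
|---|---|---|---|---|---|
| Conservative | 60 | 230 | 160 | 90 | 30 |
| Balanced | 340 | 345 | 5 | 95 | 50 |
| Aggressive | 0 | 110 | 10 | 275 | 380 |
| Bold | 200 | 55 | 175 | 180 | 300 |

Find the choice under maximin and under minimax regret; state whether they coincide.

Row minima: Conservative=30, Balanced=5, Aggressive=0, Bold=55
Best worst-case = 55 → Bold.
Column bests: θ=340, φ=345, ψ=175, ω=275, ξ=380.
Conservative regrets: 280, 115, 15, 185, 350 → max 350
Balanced regrets: 0, 0, 170, 180, 330 → max 330
Aggressive regrets: 340, 235, 165, 0, 0 → max 340
Bold regrets: 140, 290, 0, 95, 80 → max 290
Smallest max regret = 290 → Bold.

maximin → Bold; minimax regret → Bold (agree)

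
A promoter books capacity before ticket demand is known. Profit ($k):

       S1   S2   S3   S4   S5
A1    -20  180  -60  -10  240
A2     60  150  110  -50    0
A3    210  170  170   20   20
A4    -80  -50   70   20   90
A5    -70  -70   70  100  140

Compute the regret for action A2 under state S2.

Best payoff under S2 is 180.
Regret = 180 − 150 = 30.

30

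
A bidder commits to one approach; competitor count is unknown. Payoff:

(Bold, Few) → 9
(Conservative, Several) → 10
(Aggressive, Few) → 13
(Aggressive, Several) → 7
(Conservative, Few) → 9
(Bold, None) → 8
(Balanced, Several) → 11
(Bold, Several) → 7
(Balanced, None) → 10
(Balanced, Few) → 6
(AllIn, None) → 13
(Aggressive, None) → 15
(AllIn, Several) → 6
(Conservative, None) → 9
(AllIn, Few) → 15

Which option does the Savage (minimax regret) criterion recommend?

Column bests: None=15, Few=15, Several=11.
Conservative regrets: 6, 6, 1 → max 6
Balanced regrets: 5, 9, 0 → max 9
Aggressive regrets: 0, 2, 4 → max 4
Bold regrets: 7, 6, 4 → max 7
AllIn regrets: 2, 0, 5 → max 5
Smallest max regret = 4 → Aggressive.

Aggressive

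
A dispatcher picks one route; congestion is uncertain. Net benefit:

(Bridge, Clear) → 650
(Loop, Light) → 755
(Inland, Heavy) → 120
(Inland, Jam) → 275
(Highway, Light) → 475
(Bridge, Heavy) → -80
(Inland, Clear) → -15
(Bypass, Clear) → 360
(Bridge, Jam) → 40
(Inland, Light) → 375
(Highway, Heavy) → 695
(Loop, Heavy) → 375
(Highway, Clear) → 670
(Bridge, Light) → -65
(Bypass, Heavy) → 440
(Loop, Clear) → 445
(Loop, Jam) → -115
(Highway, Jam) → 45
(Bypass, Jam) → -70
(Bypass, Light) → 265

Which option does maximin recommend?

Highway

Row minima: Bypass=-70, Loop=-115, Inland=-15, Highway=45, Bridge=-80
Best worst-case = 45 → Highway.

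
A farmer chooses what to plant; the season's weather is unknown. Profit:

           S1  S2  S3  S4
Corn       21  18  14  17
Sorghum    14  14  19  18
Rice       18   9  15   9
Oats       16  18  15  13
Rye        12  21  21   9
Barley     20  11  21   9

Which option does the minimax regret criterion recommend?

Column bests: S1=21, S2=21, S3=21, S4=18.
Corn regrets: 0, 3, 7, 1 → max 7
Sorghum regrets: 7, 7, 2, 0 → max 7
Rice regrets: 3, 12, 6, 9 → max 12
Oats regrets: 5, 3, 6, 5 → max 6
Rye regrets: 9, 0, 0, 9 → max 9
Barley regrets: 1, 10, 0, 9 → max 10
Smallest max regret = 6 → Oats.

Oats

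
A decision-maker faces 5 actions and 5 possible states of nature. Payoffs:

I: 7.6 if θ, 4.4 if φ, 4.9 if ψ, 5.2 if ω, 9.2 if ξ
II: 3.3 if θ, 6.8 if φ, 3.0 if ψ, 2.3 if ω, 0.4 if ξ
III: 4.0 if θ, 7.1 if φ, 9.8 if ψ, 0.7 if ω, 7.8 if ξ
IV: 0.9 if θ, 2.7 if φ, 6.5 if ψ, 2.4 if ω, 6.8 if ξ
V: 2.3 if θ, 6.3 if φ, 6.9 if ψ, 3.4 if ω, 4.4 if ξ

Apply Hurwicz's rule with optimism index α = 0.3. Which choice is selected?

I

I: 0.3·9.2 + 0.7·4.4 = 5.84
II: 0.3·6.8 + 0.7·0.4 = 2.32
III: 0.3·9.8 + 0.7·0.7 = 3.43
IV: 0.3·6.8 + 0.7·0.9 = 2.67
V: 0.3·6.9 + 0.7·2.3 = 3.68
Highest Hurwicz score = 5.84 → I.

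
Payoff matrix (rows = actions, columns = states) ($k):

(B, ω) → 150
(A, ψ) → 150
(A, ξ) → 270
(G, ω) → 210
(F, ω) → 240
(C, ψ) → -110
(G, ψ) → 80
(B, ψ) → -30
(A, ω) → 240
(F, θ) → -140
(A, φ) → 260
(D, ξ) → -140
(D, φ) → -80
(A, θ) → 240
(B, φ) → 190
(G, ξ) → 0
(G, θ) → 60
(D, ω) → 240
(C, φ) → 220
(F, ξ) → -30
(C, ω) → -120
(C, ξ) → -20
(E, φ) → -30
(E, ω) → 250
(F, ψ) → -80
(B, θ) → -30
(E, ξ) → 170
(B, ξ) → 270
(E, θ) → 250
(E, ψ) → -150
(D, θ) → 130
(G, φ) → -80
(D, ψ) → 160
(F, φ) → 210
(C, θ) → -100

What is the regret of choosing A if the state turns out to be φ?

Best payoff under φ is 260.
Regret = 260 − 260 = 0.

0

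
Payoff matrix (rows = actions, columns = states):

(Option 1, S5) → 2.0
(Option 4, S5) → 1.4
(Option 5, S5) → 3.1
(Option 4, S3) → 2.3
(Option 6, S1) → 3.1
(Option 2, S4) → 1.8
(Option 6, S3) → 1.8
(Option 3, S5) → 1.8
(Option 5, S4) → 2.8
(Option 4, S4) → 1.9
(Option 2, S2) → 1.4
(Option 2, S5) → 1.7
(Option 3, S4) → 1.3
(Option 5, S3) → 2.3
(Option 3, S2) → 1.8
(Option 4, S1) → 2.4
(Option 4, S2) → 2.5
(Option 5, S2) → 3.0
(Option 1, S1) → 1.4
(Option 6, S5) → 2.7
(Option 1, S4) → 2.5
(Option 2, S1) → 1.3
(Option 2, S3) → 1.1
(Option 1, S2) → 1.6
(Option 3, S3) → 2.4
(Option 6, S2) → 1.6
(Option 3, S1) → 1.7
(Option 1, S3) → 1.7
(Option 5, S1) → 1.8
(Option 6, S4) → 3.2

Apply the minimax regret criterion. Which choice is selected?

Column bests: S1=3.1, S2=3.0, S3=2.4, S4=3.2, S5=3.1.
Option 1 regrets: 1.7, 1.4, 0.7, 0.7, 1.1 → max 1.7
Option 2 regrets: 1.8, 1.6, 1.3, 1.4, 1.4 → max 1.8
Option 3 regrets: 1.4, 1.2, 0.0, 1.9, 1.3 → max 1.9
Option 4 regrets: 0.7, 0.5, 0.1, 1.3, 1.7 → max 1.7
Option 5 regrets: 1.3, 0.0, 0.1, 0.4, 0.0 → max 1.3
Option 6 regrets: 0.0, 1.4, 0.6, 0.0, 0.4 → max 1.4
Smallest max regret = 1.3 → Option 5.

Option 5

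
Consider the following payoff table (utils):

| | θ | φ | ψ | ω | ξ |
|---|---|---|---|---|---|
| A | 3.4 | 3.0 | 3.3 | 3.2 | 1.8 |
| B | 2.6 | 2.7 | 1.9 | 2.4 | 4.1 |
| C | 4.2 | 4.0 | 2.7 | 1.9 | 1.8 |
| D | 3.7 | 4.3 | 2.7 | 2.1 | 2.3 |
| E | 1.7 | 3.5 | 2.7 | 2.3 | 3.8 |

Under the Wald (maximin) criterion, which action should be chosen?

D

Row minima: A=1.8, B=1.9, C=1.8, D=2.1, E=1.7
Best worst-case = 2.1 → D.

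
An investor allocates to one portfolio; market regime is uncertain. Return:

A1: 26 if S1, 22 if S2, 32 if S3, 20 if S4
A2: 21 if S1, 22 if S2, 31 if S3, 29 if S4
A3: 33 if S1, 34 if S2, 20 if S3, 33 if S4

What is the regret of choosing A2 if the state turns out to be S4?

Best payoff under S4 is 33.
Regret = 33 − 29 = 4.

4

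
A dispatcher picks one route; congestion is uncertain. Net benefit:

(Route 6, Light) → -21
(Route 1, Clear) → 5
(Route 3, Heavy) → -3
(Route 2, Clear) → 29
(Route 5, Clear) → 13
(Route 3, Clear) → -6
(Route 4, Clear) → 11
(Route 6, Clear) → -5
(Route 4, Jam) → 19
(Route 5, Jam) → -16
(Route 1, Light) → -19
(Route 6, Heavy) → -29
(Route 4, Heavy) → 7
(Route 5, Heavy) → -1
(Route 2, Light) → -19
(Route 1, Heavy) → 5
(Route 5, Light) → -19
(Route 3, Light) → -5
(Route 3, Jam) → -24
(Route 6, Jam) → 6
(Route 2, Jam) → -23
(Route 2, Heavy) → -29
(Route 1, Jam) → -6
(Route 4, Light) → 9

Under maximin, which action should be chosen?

Row minima: Route 1=-19, Route 2=-29, Route 3=-24, Route 4=7, Route 5=-19, Route 6=-29
Best worst-case = 7 → Route 4.

Route 4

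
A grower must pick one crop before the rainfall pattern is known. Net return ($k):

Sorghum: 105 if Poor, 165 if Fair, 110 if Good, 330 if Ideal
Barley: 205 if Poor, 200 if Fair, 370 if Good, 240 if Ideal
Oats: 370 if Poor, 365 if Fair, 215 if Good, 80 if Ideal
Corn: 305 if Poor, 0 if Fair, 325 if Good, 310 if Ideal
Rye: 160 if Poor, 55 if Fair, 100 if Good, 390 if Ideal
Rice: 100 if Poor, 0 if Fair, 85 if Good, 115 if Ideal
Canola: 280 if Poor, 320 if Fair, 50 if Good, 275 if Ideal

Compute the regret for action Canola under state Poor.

90

Best payoff under Poor is 370.
Regret = 370 − 280 = 90.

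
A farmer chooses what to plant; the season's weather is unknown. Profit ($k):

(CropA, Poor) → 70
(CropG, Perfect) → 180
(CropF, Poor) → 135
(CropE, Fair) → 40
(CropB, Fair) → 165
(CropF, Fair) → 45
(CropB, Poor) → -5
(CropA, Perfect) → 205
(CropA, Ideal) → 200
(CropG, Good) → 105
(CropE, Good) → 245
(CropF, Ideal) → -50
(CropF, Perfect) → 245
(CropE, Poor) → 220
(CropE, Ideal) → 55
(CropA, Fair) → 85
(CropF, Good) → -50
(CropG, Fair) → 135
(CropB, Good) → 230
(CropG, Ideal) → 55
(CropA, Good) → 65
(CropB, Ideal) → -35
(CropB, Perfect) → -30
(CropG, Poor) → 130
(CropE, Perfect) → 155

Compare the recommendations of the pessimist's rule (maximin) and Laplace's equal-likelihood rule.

maximin → CropA; laplace → CropE (disagree)

Row minima: CropG=55, CropB=-35, CropE=40, CropF=-50, CropA=65
Best worst-case = 65 → CropA.
Row averages: CropG=121, CropB=65, CropE=143, CropF=65, CropA=125
Highest average = 143 → CropE.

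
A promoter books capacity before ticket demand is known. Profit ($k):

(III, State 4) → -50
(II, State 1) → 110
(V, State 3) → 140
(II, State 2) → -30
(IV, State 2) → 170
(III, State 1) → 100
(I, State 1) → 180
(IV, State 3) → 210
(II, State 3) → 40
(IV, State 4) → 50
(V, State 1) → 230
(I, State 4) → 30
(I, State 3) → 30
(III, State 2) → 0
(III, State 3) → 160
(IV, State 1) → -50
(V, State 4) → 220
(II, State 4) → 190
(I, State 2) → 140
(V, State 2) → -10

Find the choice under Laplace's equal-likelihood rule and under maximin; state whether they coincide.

laplace → V; maximin → I (disagree)

Row averages: I=95, II=77.5, III=52.5, IV=95, V=145
Highest average = 145 → V.
Row minima: I=30, II=-30, III=-50, IV=-50, V=-10
Best worst-case = 30 → I.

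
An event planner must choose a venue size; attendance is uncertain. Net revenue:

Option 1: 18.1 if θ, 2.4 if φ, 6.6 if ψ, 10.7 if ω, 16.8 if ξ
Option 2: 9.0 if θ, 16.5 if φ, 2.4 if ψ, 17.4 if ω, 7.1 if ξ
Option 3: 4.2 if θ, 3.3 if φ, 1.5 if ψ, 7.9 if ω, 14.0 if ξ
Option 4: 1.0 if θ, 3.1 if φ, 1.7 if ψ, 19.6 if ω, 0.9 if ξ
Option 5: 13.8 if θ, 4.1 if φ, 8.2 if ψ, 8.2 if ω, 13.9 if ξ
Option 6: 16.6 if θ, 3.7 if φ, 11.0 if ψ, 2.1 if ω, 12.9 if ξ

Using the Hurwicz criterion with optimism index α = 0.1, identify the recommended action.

Option 5

Option 1: 0.1·18.1 + 0.9·2.4 = 3.97
Option 2: 0.1·17.4 + 0.9·2.4 = 3.9
Option 3: 0.1·14.0 + 0.9·1.5 = 2.75
Option 4: 0.1·19.6 + 0.9·0.9 = 2.77
Option 5: 0.1·13.9 + 0.9·4.1 = 5.08
Option 6: 0.1·16.6 + 0.9·2.1 = 3.55
Highest Hurwicz score = 5.08 → Option 5.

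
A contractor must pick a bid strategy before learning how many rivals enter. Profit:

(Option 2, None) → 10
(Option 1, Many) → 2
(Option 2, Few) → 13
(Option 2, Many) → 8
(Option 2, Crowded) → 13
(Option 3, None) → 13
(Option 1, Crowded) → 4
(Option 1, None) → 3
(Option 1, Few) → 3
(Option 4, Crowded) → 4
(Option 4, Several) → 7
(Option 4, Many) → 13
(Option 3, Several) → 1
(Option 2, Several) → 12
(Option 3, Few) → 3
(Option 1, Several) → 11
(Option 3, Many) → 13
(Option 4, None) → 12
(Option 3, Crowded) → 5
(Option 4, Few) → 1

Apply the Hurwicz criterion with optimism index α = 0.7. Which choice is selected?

Option 1: 0.7·11 + 0.3·2 = 8.3
Option 2: 0.7·13 + 0.3·8 = 11.5
Option 3: 0.7·13 + 0.3·1 = 9.4
Option 4: 0.7·13 + 0.3·1 = 9.4
Highest Hurwicz score = 11.5 → Option 2.

Option 2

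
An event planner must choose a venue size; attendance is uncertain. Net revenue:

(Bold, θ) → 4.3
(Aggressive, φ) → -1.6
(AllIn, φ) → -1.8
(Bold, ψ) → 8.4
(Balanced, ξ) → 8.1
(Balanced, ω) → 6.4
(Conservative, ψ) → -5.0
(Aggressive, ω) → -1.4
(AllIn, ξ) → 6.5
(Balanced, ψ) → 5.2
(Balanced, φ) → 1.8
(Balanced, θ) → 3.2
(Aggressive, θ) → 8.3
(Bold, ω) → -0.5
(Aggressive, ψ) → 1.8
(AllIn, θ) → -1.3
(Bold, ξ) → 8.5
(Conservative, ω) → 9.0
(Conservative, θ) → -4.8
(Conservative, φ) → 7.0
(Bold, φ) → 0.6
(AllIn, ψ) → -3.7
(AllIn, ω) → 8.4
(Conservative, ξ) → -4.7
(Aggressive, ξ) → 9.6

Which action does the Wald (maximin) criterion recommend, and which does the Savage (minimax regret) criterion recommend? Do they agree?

maximin → Balanced; minimax regret → Balanced (agree)

Row minima: Conservative=-5.0, Balanced=1.8, Aggressive=-1.6, Bold=-0.5, AllIn=-3.7
Best worst-case = 1.8 → Balanced.
Column bests: θ=8.3, φ=7.0, ψ=8.4, ω=9.0, ξ=9.6.
Conservative regrets: 13.1, 0.0, 13.4, 0.0, 14.3 → max 14.3
Balanced regrets: 5.1, 5.2, 3.2, 2.6, 1.5 → max 5.2
Aggressive regrets: 0.0, 8.6, 6.6, 10.4, 0.0 → max 10.4
Bold regrets: 4.0, 6.4, 0.0, 9.5, 1.1 → max 9.5
AllIn regrets: 9.6, 8.8, 12.1, 0.6, 3.1 → max 12.1
Smallest max regret = 5.2 → Balanced.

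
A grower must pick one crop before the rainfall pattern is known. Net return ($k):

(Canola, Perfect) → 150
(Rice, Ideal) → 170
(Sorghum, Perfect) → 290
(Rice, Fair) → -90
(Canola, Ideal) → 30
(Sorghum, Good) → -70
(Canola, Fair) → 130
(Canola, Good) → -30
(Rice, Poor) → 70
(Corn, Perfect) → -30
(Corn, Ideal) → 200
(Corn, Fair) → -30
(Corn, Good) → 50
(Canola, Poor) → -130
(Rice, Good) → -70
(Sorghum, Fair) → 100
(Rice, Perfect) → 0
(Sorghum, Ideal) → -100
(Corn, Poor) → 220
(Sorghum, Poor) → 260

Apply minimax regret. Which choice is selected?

Rice

Column bests: Poor=260, Fair=130, Good=50, Ideal=200, Perfect=290.
Corn regrets: 40, 160, 0, 0, 320 → max 320
Rice regrets: 190, 220, 120, 30, 290 → max 290
Sorghum regrets: 0, 30, 120, 300, 0 → max 300
Canola regrets: 390, 0, 80, 170, 140 → max 390
Smallest max regret = 290 → Rice.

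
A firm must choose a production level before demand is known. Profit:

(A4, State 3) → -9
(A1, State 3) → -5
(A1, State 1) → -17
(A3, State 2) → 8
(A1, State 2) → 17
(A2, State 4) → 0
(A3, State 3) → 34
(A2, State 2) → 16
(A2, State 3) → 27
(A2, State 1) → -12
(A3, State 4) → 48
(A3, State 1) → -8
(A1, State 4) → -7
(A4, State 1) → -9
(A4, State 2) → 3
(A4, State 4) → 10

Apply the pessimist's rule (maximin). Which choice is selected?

A3

Row minima: A1=-17, A2=-12, A3=-8, A4=-9
Best worst-case = -8 → A3.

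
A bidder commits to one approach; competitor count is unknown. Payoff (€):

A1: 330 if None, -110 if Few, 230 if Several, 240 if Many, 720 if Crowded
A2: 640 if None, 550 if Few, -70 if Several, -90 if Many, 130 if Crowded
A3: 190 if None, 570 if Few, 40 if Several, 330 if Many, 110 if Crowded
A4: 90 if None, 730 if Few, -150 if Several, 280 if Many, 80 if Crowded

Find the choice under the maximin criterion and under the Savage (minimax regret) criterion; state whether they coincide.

maximin → A3; minimax regret → A2 (disagree)

Row minima: A1=-110, A2=-90, A3=40, A4=-150
Best worst-case = 40 → A3.
Column bests: None=640, Few=730, Several=230, Many=330, Crowded=720.
A1 regrets: 310, 840, 0, 90, 0 → max 840
A2 regrets: 0, 180, 300, 420, 590 → max 590
A3 regrets: 450, 160, 190, 0, 610 → max 610
A4 regrets: 550, 0, 380, 50, 640 → max 640
Smallest max regret = 590 → A2.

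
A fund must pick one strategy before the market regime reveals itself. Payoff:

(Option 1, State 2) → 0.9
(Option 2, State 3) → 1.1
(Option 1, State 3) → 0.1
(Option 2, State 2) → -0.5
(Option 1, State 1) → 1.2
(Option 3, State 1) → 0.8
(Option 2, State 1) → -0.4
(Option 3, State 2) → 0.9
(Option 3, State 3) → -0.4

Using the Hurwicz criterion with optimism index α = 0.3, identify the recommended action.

Option 1: 0.3·1.2 + 0.7·0.1 = 0.43
Option 2: 0.3·1.1 + 0.7·(-0.5) = -0.02
Option 3: 0.3·0.9 + 0.7·(-0.4) = -0.01
Highest Hurwicz score = 0.43 → Option 1.

Option 1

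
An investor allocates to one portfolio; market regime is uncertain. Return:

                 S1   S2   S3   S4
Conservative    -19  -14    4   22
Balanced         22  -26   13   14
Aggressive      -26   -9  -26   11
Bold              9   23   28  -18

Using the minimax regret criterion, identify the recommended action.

Column bests: S1=22, S2=23, S3=28, S4=22.
Conservative regrets: 41, 37, 24, 0 → max 41
Balanced regrets: 0, 49, 15, 8 → max 49
Aggressive regrets: 48, 32, 54, 11 → max 54
Bold regrets: 13, 0, 0, 40 → max 40
Smallest max regret = 40 → Bold.

Bold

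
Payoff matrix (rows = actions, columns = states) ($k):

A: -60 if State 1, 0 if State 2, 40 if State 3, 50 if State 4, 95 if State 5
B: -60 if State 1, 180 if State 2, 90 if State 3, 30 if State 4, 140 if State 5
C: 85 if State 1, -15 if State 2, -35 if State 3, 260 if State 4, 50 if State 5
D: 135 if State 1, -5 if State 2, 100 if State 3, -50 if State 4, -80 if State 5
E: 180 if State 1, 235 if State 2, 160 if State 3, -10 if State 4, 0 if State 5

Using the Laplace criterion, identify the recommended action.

Row averages: A=25, B=76, C=69, D=20, E=113
Highest average = 113 → E.

E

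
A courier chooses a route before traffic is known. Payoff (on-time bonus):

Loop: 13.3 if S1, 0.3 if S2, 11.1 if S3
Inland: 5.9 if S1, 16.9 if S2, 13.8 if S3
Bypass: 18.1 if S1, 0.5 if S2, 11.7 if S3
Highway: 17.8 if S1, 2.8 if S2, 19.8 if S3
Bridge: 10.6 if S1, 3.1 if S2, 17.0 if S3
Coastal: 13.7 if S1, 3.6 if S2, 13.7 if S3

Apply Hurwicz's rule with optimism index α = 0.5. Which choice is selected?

Loop: 0.5·13.3 + 0.5·0.3 = 6.8
Inland: 0.5·16.9 + 0.5·5.9 = 11.4
Bypass: 0.5·18.1 + 0.5·0.5 = 9.3
Highway: 0.5·19.8 + 0.5·2.8 = 11.3
Bridge: 0.5·17.0 + 0.5·3.1 = 10.05
Coastal: 0.5·13.7 + 0.5·3.6 = 8.65
Highest Hurwicz score = 11.4 → Inland.

Inland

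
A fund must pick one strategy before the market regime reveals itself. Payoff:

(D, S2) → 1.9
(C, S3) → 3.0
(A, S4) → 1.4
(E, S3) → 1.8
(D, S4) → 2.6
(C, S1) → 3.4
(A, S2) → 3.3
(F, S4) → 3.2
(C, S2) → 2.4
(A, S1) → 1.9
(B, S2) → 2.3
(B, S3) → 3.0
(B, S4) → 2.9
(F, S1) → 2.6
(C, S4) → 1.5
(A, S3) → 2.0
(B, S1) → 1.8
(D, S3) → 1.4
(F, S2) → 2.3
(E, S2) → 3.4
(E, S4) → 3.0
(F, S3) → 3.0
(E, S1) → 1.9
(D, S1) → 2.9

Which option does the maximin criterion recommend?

Row minima: A=1.4, B=1.8, C=1.5, D=1.4, E=1.8, F=2.3
Best worst-case = 2.3 → F.

F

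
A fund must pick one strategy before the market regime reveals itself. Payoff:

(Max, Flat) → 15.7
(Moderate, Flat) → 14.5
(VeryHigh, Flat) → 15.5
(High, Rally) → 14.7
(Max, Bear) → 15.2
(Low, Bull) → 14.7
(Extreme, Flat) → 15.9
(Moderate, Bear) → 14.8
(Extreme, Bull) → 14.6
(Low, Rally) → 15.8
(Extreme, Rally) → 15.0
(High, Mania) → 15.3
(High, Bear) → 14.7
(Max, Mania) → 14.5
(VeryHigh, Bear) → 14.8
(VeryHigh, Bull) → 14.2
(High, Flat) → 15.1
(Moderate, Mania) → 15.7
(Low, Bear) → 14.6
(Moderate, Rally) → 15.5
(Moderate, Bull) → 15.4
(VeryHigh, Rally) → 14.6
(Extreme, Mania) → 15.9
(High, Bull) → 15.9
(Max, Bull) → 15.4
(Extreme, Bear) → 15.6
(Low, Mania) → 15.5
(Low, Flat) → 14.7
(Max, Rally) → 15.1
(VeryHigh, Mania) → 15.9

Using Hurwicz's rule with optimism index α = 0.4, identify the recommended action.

High

Low: 0.4·15.8 + 0.6·14.6 = 15.08
Moderate: 0.4·15.7 + 0.6·14.5 = 14.98
High: 0.4·15.9 + 0.6·14.7 = 15.18
VeryHigh: 0.4·15.9 + 0.6·14.2 = 14.88
Extreme: 0.4·15.9 + 0.6·14.6 = 15.12
Max: 0.4·15.7 + 0.6·14.5 = 14.98
Highest Hurwicz score = 15.18 → High.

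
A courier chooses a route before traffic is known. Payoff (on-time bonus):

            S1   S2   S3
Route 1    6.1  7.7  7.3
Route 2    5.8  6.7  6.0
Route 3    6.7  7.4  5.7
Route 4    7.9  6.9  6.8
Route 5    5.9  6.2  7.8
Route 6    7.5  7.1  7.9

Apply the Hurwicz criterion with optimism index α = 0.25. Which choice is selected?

Route 1: 0.25·7.7 + 0.75·6.1 = 6.5
Route 2: 0.25·6.7 + 0.75·5.8 = 6.025
Route 3: 0.25·7.4 + 0.75·5.7 = 6.125
Route 4: 0.25·7.9 + 0.75·6.8 = 7.075
Route 5: 0.25·7.8 + 0.75·5.9 = 6.375
Route 6: 0.25·7.9 + 0.75·7.1 = 7.3
Highest Hurwicz score = 7.3 → Route 6.

Route 6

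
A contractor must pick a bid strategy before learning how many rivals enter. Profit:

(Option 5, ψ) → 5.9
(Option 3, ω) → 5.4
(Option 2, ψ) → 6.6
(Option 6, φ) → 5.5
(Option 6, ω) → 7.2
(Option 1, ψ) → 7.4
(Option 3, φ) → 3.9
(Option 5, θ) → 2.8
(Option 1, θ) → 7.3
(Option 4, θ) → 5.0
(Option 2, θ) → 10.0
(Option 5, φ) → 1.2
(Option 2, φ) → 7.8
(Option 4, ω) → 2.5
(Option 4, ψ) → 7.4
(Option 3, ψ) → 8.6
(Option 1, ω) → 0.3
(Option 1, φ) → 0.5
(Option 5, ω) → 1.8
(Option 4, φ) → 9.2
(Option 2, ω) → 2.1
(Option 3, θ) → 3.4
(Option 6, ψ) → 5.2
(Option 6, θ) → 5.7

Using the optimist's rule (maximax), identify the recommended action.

Row maxima: Option 1=7.4, Option 2=10.0, Option 3=8.6, Option 4=9.2, Option 5=5.9, Option 6=7.2
Best best-case = 10.0 → Option 2.

Option 2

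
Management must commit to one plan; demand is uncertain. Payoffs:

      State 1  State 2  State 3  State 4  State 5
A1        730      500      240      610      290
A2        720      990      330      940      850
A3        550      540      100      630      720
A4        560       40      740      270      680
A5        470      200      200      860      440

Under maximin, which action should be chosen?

A2

Row minima: A1=240, A2=330, A3=100, A4=40, A5=200
Best worst-case = 330 → A2.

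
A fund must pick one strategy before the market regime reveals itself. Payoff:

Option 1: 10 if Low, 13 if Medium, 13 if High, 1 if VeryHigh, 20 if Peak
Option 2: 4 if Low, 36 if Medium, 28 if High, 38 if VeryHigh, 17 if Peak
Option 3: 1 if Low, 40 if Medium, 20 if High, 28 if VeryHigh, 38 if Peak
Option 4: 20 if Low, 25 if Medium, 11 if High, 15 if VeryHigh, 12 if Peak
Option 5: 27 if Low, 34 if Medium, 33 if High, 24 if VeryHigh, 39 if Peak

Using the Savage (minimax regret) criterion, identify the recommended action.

Option 5

Column bests: Low=27, Medium=40, High=33, VeryHigh=38, Peak=39.
Option 1 regrets: 17, 27, 20, 37, 19 → max 37
Option 2 regrets: 23, 4, 5, 0, 22 → max 23
Option 3 regrets: 26, 0, 13, 10, 1 → max 26
Option 4 regrets: 7, 15, 22, 23, 27 → max 27
Option 5 regrets: 0, 6, 0, 14, 0 → max 14
Smallest max regret = 14 → Option 5.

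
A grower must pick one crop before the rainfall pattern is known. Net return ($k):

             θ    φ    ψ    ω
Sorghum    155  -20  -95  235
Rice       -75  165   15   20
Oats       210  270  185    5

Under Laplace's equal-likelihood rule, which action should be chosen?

Row averages: Sorghum=68.75, Rice=31.25, Oats=167.5
Highest average = 167.5 → Oats.

Oats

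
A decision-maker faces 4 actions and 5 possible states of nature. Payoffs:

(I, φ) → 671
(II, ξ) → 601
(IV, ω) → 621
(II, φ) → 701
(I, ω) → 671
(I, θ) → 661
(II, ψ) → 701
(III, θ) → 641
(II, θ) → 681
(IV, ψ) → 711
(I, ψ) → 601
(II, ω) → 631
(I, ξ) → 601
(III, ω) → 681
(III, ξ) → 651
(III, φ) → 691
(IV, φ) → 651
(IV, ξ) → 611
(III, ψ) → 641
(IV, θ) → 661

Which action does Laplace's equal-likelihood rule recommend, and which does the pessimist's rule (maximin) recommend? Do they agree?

Row averages: I=641, II=663, III=661, IV=651
Highest average = 663 → II.
Row minima: I=601, II=601, III=641, IV=611
Best worst-case = 641 → III.

laplace → II; maximin → III (disagree)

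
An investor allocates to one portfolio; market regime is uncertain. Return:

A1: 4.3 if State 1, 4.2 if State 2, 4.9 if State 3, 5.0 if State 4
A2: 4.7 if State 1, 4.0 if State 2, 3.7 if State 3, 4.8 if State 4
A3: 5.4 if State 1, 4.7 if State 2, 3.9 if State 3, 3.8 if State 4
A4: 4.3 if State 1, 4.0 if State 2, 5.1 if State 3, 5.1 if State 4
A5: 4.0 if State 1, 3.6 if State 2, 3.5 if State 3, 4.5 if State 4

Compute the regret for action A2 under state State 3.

1.4

Best payoff under State 3 is 5.1.
Regret = 5.1 − 3.7 = 1.4.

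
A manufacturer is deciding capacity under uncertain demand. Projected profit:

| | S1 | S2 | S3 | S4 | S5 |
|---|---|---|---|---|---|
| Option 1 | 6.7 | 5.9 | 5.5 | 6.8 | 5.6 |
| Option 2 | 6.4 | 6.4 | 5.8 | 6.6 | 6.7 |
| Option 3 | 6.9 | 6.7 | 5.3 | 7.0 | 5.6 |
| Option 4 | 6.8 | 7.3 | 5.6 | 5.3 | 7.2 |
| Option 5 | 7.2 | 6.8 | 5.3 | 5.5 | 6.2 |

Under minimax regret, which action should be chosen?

Option 2

Column bests: S1=7.2, S2=7.3, S3=5.8, S4=7.0, S5=7.2.
Option 1 regrets: 0.5, 1.4, 0.3, 0.2, 1.6 → max 1.6
Option 2 regrets: 0.8, 0.9, 0.0, 0.4, 0.5 → max 0.9
Option 3 regrets: 0.3, 0.6, 0.5, 0.0, 1.6 → max 1.6
Option 4 regrets: 0.4, 0.0, 0.2, 1.7, 0.0 → max 1.7
Option 5 regrets: 0.0, 0.5, 0.5, 1.5, 1.0 → max 1.5
Smallest max regret = 0.9 → Option 2.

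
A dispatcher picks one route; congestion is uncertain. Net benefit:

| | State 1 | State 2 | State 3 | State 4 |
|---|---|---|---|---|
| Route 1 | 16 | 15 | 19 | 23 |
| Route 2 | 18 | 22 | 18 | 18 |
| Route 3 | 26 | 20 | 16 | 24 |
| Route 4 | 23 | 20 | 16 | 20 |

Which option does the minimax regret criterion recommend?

Route 3

Column bests: State 1=26, State 2=22, State 3=19, State 4=24.
Route 1 regrets: 10, 7, 0, 1 → max 10
Route 2 regrets: 8, 0, 1, 6 → max 8
Route 3 regrets: 0, 2, 3, 0 → max 3
Route 4 regrets: 3, 2, 3, 4 → max 4
Smallest max regret = 3 → Route 3.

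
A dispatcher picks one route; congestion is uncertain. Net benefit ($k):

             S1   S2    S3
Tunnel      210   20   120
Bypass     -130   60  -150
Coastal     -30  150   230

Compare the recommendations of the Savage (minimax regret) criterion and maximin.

Column bests: S1=210, S2=150, S3=230.
Tunnel regrets: 0, 130, 110 → max 130
Bypass regrets: 340, 90, 380 → max 380
Coastal regrets: 240, 0, 0 → max 240
Smallest max regret = 130 → Tunnel.
Row minima: Tunnel=20, Bypass=-150, Coastal=-30
Best worst-case = 20 → Tunnel.

minimax regret → Tunnel; maximin → Tunnel (agree)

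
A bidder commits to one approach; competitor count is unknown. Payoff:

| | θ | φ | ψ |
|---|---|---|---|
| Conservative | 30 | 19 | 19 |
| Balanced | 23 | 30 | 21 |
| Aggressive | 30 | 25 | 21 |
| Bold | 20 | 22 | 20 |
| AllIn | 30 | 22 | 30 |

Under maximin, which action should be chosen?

Row minima: Conservative=19, Balanced=21, Aggressive=21, Bold=20, AllIn=22
Best worst-case = 22 → AllIn.

AllIn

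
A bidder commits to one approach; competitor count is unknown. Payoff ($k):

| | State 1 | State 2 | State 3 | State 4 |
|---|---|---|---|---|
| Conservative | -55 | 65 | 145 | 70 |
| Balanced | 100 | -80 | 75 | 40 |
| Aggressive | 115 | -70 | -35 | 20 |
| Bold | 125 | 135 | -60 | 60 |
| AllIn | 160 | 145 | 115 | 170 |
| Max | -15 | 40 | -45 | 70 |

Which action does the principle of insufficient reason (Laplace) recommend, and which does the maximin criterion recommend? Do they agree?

Row averages: Conservative=56.25, Balanced=33.75, Aggressive=7.5, Bold=65, AllIn=147.5, Max=12.5
Highest average = 147.5 → AllIn.
Row minima: Conservative=-55, Balanced=-80, Aggressive=-70, Bold=-60, AllIn=115, Max=-45
Best worst-case = 115 → AllIn.

laplace → AllIn; maximin → AllIn (agree)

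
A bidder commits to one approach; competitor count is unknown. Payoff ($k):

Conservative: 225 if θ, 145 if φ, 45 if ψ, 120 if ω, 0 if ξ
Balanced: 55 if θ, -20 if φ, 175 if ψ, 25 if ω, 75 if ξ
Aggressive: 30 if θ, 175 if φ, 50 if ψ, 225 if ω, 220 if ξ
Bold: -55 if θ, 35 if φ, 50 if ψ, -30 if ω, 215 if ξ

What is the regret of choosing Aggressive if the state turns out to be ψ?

Best payoff under ψ is 175.
Regret = 175 − 50 = 125.

125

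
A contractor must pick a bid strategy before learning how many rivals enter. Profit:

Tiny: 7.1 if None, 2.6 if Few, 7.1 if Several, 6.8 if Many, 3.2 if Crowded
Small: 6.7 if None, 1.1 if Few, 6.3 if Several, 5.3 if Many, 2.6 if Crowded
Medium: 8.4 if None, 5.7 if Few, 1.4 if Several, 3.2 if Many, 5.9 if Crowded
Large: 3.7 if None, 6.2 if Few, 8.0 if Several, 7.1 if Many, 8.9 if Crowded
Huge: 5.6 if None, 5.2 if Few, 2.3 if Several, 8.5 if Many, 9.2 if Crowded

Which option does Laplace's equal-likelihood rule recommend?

Row averages: Tiny=5.36, Small=4.4, Medium=4.92, Large=6.78, Huge=6.16
Highest average = 6.78 → Large.

Large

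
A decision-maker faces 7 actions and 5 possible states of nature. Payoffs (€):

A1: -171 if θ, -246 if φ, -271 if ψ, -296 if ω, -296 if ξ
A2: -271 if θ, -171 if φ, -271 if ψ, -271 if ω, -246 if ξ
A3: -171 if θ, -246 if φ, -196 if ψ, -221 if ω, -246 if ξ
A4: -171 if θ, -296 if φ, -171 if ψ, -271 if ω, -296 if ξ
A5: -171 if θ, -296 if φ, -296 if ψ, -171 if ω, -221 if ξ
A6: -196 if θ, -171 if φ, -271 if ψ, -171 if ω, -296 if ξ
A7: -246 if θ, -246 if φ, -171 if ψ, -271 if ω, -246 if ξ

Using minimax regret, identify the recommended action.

A3

Column bests: θ=-171, φ=-171, ψ=-171, ω=-171, ξ=-221.
A1 regrets: 0, 75, 100, 125, 75 → max 125
A2 regrets: 100, 0, 100, 100, 25 → max 100
A3 regrets: 0, 75, 25, 50, 25 → max 75
A4 regrets: 0, 125, 0, 100, 75 → max 125
A5 regrets: 0, 125, 125, 0, 0 → max 125
A6 regrets: 25, 0, 100, 0, 75 → max 100
A7 regrets: 75, 75, 0, 100, 25 → max 100
Smallest max regret = 75 → A3.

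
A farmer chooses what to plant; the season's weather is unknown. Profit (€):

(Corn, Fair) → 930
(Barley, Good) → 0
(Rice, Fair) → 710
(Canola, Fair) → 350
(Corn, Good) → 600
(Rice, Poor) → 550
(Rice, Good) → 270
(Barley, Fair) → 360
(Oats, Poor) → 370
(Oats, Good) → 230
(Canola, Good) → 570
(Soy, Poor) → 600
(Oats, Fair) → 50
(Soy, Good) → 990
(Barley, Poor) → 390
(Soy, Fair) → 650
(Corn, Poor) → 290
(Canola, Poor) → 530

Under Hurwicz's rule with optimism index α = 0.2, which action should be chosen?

Oats: 0.2·370 + 0.8·50 = 114
Barley: 0.2·390 + 0.8·0 = 78
Rice: 0.2·710 + 0.8·270 = 358
Canola: 0.2·570 + 0.8·350 = 394
Corn: 0.2·930 + 0.8·290 = 418
Soy: 0.2·990 + 0.8·600 = 678
Highest Hurwicz score = 678 → Soy.

Soy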